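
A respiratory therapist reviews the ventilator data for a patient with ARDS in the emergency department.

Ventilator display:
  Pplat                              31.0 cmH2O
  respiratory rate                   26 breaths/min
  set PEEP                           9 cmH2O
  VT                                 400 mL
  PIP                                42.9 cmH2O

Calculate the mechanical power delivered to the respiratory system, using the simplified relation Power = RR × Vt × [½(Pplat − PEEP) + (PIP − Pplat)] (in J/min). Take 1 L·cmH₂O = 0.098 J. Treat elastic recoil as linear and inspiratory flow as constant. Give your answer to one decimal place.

Per-breath work = Vt × [½(Pplat−PEEP) + (PIP−Pplat)] = 0.400 × [0.5×22.0 + 11.9] = 0.400 × 22.9 = 9.16 L·cmH2O.
Power = 26 × 9.16 = 238.16 L·cmH2O/min.
× 0.098 J/(L·cmH2O) → 23.34 J/min.

23.3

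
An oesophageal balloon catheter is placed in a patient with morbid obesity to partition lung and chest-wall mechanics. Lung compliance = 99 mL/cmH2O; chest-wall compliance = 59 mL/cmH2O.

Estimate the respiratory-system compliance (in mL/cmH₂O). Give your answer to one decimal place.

Lung and chest wall are elastances in series: 1/Crs = 1/CL + 1/Ccw.
1/Crs = 1/99 + 1/59 = 0.02705.
Crs = 36.969 mL/cmH2O.

37.0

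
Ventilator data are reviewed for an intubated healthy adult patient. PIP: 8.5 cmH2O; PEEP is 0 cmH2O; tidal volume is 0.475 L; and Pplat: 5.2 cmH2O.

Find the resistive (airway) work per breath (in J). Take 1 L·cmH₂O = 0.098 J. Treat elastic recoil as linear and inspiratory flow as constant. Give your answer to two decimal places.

0.15

With constant inspiratory flow the resistive pressure is constant at PIP − Pplat = 8.5 − 5.2 = 3.3 cmH2O, so resistive work = 3.3 × 0.475 = 1.568 L·cmH2O.
× 0.098 J/(L·cmH2O) → 0.1537 J.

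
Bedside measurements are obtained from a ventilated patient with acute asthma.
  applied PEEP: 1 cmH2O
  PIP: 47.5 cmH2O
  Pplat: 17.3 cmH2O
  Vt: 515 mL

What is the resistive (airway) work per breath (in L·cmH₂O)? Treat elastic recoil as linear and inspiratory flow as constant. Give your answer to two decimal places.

With constant inspiratory flow the resistive pressure is constant at PIP − Pplat = 47.5 − 17.3 = 30.2 cmH2O, so resistive work = 30.2 × 0.515 = 15.553 L·cmH2O.

15.55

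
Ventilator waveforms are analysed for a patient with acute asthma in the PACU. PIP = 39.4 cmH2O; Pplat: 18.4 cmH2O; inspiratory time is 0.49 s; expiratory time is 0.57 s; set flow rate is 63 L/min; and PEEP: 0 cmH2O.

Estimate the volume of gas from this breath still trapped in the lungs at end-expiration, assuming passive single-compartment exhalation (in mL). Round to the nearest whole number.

Flow: 63 L/min ÷ 60 = 1.05 L/s.
Vt = flow × Ti = 1.05 L/s × 0.49 s × 1000 mL/L = 514.5 mL.
R = (PIP − Pplat)/V̇ = (39.4 − 18.4) / 1.05 = 21.0/1.05 = 20.0 cmH2O·s/L.
C = Vt/(Pplat − PEEP) = 514.5 / (18.4 − 0) = 514.5/18.4 = 27.962 mL/cmH2O.
τ = R × C = 20.0 × 0.02796 L/cmH2O = 0.5592 s.
Fraction remaining = e^(−Te/τ) = e^(−0.57/0.5592) = 0.3608.
Trapped volume = 514.5 × 0.3608 = 185.63 mL.

186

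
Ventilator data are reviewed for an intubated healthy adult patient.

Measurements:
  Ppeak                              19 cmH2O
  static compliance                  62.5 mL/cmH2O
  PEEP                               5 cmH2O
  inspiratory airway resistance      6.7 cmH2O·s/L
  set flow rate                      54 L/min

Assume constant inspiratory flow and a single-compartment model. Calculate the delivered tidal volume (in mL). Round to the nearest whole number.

Flow: 54 L/min ÷ 60 = 0.9 L/s.
Equation of motion (constant flow): PIP = Vt/C + R·V̇ + PEEP.
Vt/C = PIP − R·V̇ − PEEP = 19 − 6.03 − 5 = 7.97 cmH2O.
Vt = C × 7.97 = 62.5 × 7.97 = 498.13 mL.

498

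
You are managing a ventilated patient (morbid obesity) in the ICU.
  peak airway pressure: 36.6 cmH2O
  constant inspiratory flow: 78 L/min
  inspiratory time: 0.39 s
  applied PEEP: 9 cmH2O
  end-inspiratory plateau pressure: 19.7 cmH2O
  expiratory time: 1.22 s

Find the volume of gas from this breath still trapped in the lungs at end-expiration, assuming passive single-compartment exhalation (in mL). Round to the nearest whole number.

70

Flow: 78 L/min ÷ 60 = 1.3 L/s.
Vt = flow × Ti = 1.3 L/s × 0.39 s × 1000 mL/L = 507.0 mL.
R = (PIP − Pplat)/V̇ = (36.6 − 19.7) / 1.3 = 16.9/1.3 = 13.0 cmH2O·s/L.
C = Vt/(Pplat − PEEP) = 507.0 / (19.7 − 9) = 507.0/10.7 = 47.383 mL/cmH2O.
τ = R × C = 13.0 × 0.04738 L/cmH2O = 0.6159 s.
Fraction remaining = e^(−Te/τ) = e^(−1.22/0.6159) = 0.138.
Trapped volume = 507.0 × 0.138 = 69.966 mL.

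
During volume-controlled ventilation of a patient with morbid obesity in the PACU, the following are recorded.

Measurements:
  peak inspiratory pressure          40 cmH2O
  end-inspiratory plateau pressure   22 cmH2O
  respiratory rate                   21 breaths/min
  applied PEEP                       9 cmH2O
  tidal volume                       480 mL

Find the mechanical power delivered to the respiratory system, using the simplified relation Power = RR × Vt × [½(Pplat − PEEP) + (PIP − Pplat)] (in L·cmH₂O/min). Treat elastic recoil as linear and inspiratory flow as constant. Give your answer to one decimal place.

Per-breath work = Vt × [½(Pplat−PEEP) + (PIP−Pplat)] = 0.480 × [0.5×13.0 + 18.0] = 0.480 × 24.5 = 11.76 L·cmH2O.
Power = 21 × 11.76 = 246.96 L·cmH2O/min.

247.0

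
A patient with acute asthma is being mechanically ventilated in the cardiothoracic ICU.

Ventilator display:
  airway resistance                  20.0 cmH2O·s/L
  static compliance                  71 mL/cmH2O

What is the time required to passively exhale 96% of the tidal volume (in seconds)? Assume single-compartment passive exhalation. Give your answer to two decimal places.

τ = R × C = 20.0 × 71 mL/cmH2O = 20.0 × 0.071 L/cmH2O = 1.42 s.
Exhaled fraction f = 1 − e^(−t/τ) → t = −τ·ln(1 − f) = −1.42·ln(0.04) = 4.571 s.

4.57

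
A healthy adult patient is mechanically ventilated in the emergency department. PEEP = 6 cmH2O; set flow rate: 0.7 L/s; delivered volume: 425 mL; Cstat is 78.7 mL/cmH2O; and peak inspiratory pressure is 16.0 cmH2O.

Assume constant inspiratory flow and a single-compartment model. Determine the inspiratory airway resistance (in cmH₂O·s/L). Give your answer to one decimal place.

Equation of motion (constant flow): PIP = Vt/C + R·V̇ + PEEP.
R·V̇ = PIP − Vt/C − PEEP = 16.0 − 425/78.7 − 6 = 16.0 − 5.4 − 6 = 4.6 cmH2O.
R = 4.6 / 0.7 = 6.571 cmH2O·s/L.

6.6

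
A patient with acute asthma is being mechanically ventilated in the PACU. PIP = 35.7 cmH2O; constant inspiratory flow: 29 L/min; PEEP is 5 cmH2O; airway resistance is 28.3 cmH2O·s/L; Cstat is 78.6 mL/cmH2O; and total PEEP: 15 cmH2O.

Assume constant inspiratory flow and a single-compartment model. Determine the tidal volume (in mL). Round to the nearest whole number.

Flow: 29 L/min ÷ 60 = 0.4833 L/s.
Total PEEP = 15 cmH2O (set 5 + intrinsic 10); this is the baseline alveolar pressure.
Equation of motion (constant flow): PIP = Vt/C + R·V̇ + PEEP.
Vt/C = PIP − R·V̇ − PEEP = 35.7 − 13.677 − 15 = 7.023 cmH2O.
Vt = C × 7.023 = 78.6 × 7.023 = 552.01 mL.

552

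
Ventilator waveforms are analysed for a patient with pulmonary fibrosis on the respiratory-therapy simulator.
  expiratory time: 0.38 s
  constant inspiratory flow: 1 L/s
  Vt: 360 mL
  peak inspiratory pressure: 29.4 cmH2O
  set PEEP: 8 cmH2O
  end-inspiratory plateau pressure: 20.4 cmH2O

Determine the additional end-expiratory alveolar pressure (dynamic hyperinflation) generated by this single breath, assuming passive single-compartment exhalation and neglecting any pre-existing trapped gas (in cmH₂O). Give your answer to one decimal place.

R = (PIP − Pplat)/V̇ = (29.4 − 20.4) / 1 = 9.0/1 = 9.0 cmH2O·s/L.
C = Vt/(Pplat − PEEP) = 360.0 / (20.4 − 8) = 360.0/12.4 = 29.032 mL/cmH2O.
τ = R × C = 9.0 × 0.02903 L/cmH2O = 0.2613 s.
Fraction remaining = e^(−Te/τ) = e^(−0.38/0.2613) = 0.2336; trapped volume = 360.0 × 0.2336 = 84.096 mL.
Additional alveolar pressure from trapping ≈ V_trapped / C = 84.096 / 29.032 = 2.897 cmH2O.

2.9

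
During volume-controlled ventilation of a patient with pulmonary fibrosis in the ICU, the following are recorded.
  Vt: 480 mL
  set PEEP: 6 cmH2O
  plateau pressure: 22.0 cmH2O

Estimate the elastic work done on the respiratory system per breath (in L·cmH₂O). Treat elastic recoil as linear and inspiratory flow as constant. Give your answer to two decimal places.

Elastic work ≈ ½ × (Pplat − PEEP) × Vt = 0.5 × (22.0 − 6) × 0.480 L = 0.5 × 16.0 × 0.480 = 3.84 L·cmH2O.

3.84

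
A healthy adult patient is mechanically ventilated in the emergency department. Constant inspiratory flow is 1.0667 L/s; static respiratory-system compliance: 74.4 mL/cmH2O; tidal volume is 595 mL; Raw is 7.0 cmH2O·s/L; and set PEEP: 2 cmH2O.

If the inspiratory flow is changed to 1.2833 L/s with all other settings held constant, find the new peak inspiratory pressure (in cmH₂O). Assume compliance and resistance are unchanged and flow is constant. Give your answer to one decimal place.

19.0

PIP = Vt/C + R·V̇ + PEEP (constant-flow equation of motion).
Only the resistive term changes: ΔPIP = R × ΔV̇ = 7.0 × (1.2833 − 1.0667) = 7.0 × 0.2166 = 1.516 cmH2O.
Original PIP = 595/74.4 + 7.0×1.0667 + 2 = 17.464 cmH2O; new PIP = 17.464 + (1.516) = 18.98 cmH2O.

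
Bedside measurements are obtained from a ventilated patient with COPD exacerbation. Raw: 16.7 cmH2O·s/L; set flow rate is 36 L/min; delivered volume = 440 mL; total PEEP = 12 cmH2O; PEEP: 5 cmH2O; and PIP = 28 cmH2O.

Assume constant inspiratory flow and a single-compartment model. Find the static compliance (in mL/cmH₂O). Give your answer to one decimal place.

73.6

Flow: 36 L/min ÷ 60 = 0.6 L/s.
Total PEEP = 12 cmH2O (set 5 + intrinsic 7); this is the baseline alveolar pressure.
Equation of motion (constant flow): PIP = Vt/C + R·V̇ + PEEP.
Vt/C = PIP − R·V̇ − PEEP = 28 − 16.7×0.6 − 12 = 28 − 10.02 − 12 = 5.98 cmH2O.
C = Vt / 5.98 = 440 / 5.98 = 73.579 mL/cmH2O.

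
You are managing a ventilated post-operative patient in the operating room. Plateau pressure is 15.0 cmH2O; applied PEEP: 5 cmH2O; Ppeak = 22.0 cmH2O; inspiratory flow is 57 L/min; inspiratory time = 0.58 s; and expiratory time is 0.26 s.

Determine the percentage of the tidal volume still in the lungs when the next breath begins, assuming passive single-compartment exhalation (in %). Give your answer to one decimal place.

Flow: 57 L/min ÷ 60 = 0.95 L/s.
Vt = flow × Ti = 0.95 L/s × 0.58 s × 1000 mL/L = 551.0 mL.
R = (PIP − Pplat)/V̇ = (22.0 − 15.0) / 0.95 = 7.0/0.95 = 7.368 cmH2O·s/L.
C = Vt/(Pplat − PEEP) = 551.0 / (15.0 − 5) = 551.0/10.0 = 55.1 mL/cmH2O.
τ = R × C = 7.368 × 0.0551 L/cmH2O = 0.406 s.
Fraction remaining at end-expiration = e^(−Te/τ) = e^(−0.26/0.406) = 0.5271 → 52.71%.

52.7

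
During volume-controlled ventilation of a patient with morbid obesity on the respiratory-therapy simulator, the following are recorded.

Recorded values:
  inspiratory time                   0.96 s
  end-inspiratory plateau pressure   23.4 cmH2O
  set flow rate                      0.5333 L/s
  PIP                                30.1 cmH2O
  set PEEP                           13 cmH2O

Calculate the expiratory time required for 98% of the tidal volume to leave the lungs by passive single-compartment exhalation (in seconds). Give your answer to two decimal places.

Vt = flow × Ti = 0.5333 L/s × 0.96 s × 1000 mL/L = 511.97 mL.
R = (PIP − Pplat)/V̇ = (30.1 − 23.4) / 0.5333 = 6.7/0.5333 = 12.563 cmH2O·s/L.
C = Vt/(Pplat − PEEP) = 511.97 / (23.4 − 13) = 511.97/10.4 = 49.228 mL/cmH2O.
τ = R × C = 12.563 × 0.04923 L/cmH2O = 0.6185 s.
t = −τ·ln(1 − 0.98) = −0.6185·ln(0.02) = 2.42 s.

2.42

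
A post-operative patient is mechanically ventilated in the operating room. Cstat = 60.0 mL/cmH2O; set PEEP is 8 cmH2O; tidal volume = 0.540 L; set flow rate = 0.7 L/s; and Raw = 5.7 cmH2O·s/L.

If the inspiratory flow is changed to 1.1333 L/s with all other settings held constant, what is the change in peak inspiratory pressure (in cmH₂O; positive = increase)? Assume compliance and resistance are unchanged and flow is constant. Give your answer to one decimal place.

2.5

PIP = Vt/C + R·V̇ + PEEP (constant-flow equation of motion).
Only the resistive term changes: ΔPIP = R × ΔV̇ = 5.7 × (1.1333 − 0.7) = 5.7 × 0.4333 = 2.47 cmH2O.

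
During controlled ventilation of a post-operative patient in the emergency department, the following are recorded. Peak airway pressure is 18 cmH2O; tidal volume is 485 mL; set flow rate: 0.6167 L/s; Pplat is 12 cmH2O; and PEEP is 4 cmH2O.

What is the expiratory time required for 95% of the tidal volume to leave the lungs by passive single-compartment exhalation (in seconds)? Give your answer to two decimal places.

1.77

R = (PIP − Pplat)/V̇ = (18 − 12) / 0.6167 = 6.0/0.6167 = 9.729 cmH2O·s/L.
C = Vt/(Pplat − PEEP) = 485.0 / (12 − 4) = 485.0/8.0 = 60.625 mL/cmH2O.
τ = R × C = 9.729 × 0.06063 L/cmH2O = 0.5899 s.
t = −τ·ln(1 − 0.95) = −0.5899·ln(0.05) = 1.767 s.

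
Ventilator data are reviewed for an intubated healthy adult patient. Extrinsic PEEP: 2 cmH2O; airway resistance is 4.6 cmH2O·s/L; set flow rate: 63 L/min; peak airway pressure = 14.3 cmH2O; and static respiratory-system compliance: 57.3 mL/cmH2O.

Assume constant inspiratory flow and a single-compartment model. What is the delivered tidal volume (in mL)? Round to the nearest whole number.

Flow: 63 L/min ÷ 60 = 1.05 L/s.
Equation of motion (constant flow): PIP = Vt/C + R·V̇ + PEEP.
Vt/C = PIP − R·V̇ − PEEP = 14.3 − 4.83 − 2 = 7.47 cmH2O.
Vt = C × 7.47 = 57.3 × 7.47 = 428.03 mL.

428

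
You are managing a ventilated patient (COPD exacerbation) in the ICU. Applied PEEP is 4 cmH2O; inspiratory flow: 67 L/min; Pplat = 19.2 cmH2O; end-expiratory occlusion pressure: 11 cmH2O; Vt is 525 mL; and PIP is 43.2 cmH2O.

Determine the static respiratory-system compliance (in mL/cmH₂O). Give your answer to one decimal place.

64.0

End-expiratory occlusion gives total PEEP = 11 cmH2O (intrinsic PEEP = 11 − 4 = 7). Use total PEEP for the elastic gradient.
Cstat = Vt / (Pplat − PEEPtotal) = 525 / (19.2 − 11) = 525 / 8.2 = 64.024 mL/cmH2O.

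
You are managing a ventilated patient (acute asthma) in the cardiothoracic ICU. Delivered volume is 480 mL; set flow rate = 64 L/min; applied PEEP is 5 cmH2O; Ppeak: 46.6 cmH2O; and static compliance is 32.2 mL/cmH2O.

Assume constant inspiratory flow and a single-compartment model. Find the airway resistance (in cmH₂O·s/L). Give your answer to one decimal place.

25.0

Flow: 64 L/min ÷ 60 = 1.0667 L/s.
Equation of motion (constant flow): PIP = Vt/C + R·V̇ + PEEP.
R·V̇ = PIP − Vt/C − PEEP = 46.6 − 480/32.2 − 5 = 46.6 − 14.907 − 5 = 26.693 cmH2O.
R = 26.693 / 1.0667 = 25.024 cmH2O·s/L.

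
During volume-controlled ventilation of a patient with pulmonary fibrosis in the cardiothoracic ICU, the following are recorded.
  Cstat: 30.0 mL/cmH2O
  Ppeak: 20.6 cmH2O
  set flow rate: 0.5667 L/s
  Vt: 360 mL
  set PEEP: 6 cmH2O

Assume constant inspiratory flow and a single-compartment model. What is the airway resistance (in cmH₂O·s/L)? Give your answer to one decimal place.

Equation of motion (constant flow): PIP = Vt/C + R·V̇ + PEEP.
R·V̇ = PIP − Vt/C − PEEP = 20.6 − 360/30.0 − 6 = 20.6 − 12.0 − 6 = 2.6 cmH2O.
R = 2.6 / 0.5667 = 4.588 cmH2O·s/L.

4.6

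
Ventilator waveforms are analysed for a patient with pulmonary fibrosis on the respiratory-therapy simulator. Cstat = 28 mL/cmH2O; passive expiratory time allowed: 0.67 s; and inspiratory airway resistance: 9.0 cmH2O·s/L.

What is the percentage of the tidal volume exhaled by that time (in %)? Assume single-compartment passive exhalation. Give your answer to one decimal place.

93.0

τ = R × C = 9.0 × 28 mL/cmH2O = 9.0 × 0.028 L/cmH2O = 0.252 s.
Passive exhalation: V(t)/V₀ = e^(−t/τ) = e^(−0.67/0.252) = 0.07004.
Fraction exhaled = 1 − 0.07004 = 0.93 → 93.0%.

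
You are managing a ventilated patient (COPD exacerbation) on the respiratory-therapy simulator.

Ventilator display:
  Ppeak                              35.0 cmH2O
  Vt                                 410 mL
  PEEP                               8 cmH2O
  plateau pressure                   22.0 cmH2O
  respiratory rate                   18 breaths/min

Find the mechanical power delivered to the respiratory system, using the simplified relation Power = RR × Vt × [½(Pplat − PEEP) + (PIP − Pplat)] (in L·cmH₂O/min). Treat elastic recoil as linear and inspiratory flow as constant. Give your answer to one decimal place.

147.6

Per-breath work = Vt × [½(Pplat−PEEP) + (PIP−Pplat)] = 0.410 × [0.5×14.0 + 13.0] = 0.410 × 20.0 = 8.2 L·cmH2O.
Power = 18 × 8.2 = 147.6 L·cmH2O/min.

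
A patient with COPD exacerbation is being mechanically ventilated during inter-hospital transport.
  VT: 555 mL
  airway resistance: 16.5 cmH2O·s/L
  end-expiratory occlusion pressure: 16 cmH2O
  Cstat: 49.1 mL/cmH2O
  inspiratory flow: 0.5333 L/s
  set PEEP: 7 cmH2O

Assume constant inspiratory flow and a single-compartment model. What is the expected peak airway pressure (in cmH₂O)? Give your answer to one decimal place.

Total PEEP = 16 cmH2O (set 7 + intrinsic 9); this is the baseline alveolar pressure.
Equation of motion (constant flow): PIP = Vt/C + R·V̇ + PEEP.
PIP = 555/49.1 + 16.5×0.5333 + 16 = 11.303 + 8.799 + 16 = 36.102 cmH2O.

36.1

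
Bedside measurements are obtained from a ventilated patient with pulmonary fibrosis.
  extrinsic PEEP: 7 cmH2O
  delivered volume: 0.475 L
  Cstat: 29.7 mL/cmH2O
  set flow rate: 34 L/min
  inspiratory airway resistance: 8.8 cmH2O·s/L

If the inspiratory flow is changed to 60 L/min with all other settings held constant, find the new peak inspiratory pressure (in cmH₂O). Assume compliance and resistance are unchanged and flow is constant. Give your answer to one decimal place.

Flow: 34 L/min ÷ 60 = 0.5667 L/s.
New flow: 60 L/min ÷ 60 = 1 L/s.
PIP = Vt/C + R·V̇ + PEEP (constant-flow equation of motion).
Only the resistive term changes: ΔPIP = R × ΔV̇ = 8.8 × (1 − 0.5667) = 8.8 × 0.4333 = 3.813 cmH2O.
Original PIP = 475/29.7 + 8.8×0.5667 + 7 = 27.98 cmH2O; new PIP = 27.98 + (3.813) = 31.793 cmH2O.

31.8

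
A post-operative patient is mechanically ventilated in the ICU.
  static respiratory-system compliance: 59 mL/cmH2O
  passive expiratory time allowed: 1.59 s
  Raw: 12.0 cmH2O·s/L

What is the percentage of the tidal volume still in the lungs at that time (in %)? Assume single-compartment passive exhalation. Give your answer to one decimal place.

10.6

τ = R × C = 12.0 × 59 mL/cmH2O = 12.0 × 0.059 L/cmH2O = 0.708 s.
Passive exhalation: V(t)/V₀ = e^(−t/τ) = e^(−1.59/0.708) = 0.1058.
Fraction remaining = 0.1058 → 10.58%.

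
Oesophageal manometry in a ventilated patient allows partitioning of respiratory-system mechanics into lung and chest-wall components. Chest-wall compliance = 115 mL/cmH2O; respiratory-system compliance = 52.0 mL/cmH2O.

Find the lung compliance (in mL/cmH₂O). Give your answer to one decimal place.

1/CL = 1/Crs − 1/Ccw.
1/CL = 1/52.0 − 1/115 = 0.01054.
CL = 94.877 mL/cmH2O.

94.9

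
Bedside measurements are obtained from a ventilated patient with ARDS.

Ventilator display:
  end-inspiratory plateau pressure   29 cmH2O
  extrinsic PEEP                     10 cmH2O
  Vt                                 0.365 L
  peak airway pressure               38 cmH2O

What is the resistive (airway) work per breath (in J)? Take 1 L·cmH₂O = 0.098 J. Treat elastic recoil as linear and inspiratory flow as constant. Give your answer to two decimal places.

0.32

With constant inspiratory flow the resistive pressure is constant at PIP − Pplat = 38 − 29 = 9.0 cmH2O, so resistive work = 9.0 × 0.365 = 3.285 L·cmH2O.
× 0.098 J/(L·cmH2O) → 0.3219 J.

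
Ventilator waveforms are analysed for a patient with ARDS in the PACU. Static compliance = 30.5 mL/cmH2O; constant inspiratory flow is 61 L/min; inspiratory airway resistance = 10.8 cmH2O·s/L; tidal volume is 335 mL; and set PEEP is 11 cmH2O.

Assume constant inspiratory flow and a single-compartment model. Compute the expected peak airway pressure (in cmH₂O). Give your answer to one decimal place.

33.0

Flow: 61 L/min ÷ 60 = 1.0167 L/s.
Equation of motion (constant flow): PIP = Vt/C + R·V̇ + PEEP.
PIP = 335/30.5 + 10.8×1.0167 + 11 = 10.984 + 10.98 + 11 = 32.964 cmH2O.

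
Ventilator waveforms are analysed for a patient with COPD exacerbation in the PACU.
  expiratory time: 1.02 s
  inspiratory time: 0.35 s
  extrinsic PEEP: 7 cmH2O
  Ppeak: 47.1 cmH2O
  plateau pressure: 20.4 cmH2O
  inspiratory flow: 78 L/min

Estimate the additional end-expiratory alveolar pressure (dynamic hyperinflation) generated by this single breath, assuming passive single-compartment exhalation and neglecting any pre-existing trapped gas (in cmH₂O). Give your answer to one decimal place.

3.1

Flow: 78 L/min ÷ 60 = 1.3 L/s.
Vt = flow × Ti = 1.3 L/s × 0.35 s × 1000 mL/L = 455.0 mL.
R = (PIP − Pplat)/V̇ = (47.1 − 20.4) / 1.3 = 26.7/1.3 = 20.538 cmH2O·s/L.
C = Vt/(Pplat − PEEP) = 455.0 / (20.4 − 7) = 455.0/13.4 = 33.955 mL/cmH2O.
τ = R × C = 20.538 × 0.03396 L/cmH2O = 0.6975 s.
Fraction remaining = e^(−Te/τ) = e^(−1.02/0.6975) = 0.2317; trapped volume = 455.0 × 0.2317 = 105.42 mL.
Additional alveolar pressure from trapping ≈ V_trapped / C = 105.42 / 33.955 = 3.105 cmH2O.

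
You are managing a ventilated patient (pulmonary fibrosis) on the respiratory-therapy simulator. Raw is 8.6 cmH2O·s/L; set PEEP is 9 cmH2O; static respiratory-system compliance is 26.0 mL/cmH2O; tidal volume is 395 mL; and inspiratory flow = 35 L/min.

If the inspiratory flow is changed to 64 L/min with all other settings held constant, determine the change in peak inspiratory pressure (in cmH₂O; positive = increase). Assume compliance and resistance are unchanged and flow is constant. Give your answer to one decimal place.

Flow: 35 L/min ÷ 60 = 0.5833 L/s.
New flow: 64 L/min ÷ 60 = 1.0667 L/s.
PIP = Vt/C + R·V̇ + PEEP (constant-flow equation of motion).
Only the resistive term changes: ΔPIP = R × ΔV̇ = 8.6 × (1.0667 − 0.5833) = 8.6 × 0.4834 = 4.157 cmH2O.

4.2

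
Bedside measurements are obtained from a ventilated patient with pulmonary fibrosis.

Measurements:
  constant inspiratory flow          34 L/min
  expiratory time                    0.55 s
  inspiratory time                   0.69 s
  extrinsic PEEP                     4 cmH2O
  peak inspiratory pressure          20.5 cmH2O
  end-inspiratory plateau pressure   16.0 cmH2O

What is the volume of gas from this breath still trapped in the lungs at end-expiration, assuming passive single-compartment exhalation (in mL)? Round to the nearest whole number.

Flow: 34 L/min ÷ 60 = 0.5667 L/s.
Vt = flow × Ti = 0.5667 L/s × 0.69 s × 1000 mL/L = 391.02 mL.
R = (PIP − Pplat)/V̇ = (20.5 − 16.0) / 0.5667 = 4.5/0.5667 = 7.941 cmH2O·s/L.
C = Vt/(Pplat − PEEP) = 391.02 / (16.0 − 4) = 391.02/12.0 = 32.585 mL/cmH2O.
τ = R × C = 7.941 × 0.03259 L/cmH2O = 0.2588 s.
Fraction remaining = e^(−Te/τ) = e^(−0.55/0.2588) = 0.1194.
Trapped volume = 391.02 × 0.1194 = 46.688 mL.

47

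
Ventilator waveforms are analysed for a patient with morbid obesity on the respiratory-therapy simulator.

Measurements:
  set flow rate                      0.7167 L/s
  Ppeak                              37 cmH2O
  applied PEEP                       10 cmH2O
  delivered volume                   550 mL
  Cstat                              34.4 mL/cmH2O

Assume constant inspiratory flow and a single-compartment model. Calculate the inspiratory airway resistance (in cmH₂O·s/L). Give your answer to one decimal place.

Equation of motion (constant flow): PIP = Vt/C + R·V̇ + PEEP.
R·V̇ = PIP − Vt/C − PEEP = 37 − 550/34.4 − 10 = 37 − 15.988 − 10 = 11.012 cmH2O.
R = 11.012 / 0.7167 = 15.365 cmH2O·s/L.

15.4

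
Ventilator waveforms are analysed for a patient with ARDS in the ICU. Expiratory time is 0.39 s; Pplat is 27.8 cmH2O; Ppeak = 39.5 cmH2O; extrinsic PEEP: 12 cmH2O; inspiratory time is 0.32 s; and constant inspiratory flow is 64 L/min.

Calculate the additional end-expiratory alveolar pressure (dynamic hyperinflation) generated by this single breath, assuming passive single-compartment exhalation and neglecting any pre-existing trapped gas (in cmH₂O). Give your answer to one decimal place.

3.0

Flow: 64 L/min ÷ 60 = 1.0667 L/s.
Vt = flow × Ti = 1.0667 L/s × 0.32 s × 1000 mL/L = 341.34 mL.
R = (PIP − Pplat)/V̇ = (39.5 − 27.8) / 1.0667 = 11.7/1.0667 = 10.968 cmH2O·s/L.
C = Vt/(Pplat − PEEP) = 341.34 / (27.8 − 12) = 341.34/15.8 = 21.604 mL/cmH2O.
τ = R × C = 10.968 × 0.0216 L/cmH2O = 0.2369 s.
Fraction remaining = e^(−Te/τ) = e^(−0.39/0.2369) = 0.1928; trapped volume = 341.34 × 0.1928 = 65.81 mL.
Additional alveolar pressure from trapping ≈ V_trapped / C = 65.81 / 21.604 = 3.046 cmH2O.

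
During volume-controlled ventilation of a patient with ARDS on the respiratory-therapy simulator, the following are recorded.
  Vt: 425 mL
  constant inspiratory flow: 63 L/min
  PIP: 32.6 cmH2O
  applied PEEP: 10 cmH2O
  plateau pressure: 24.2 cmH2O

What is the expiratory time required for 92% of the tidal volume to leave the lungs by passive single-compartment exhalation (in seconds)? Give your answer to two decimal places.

Flow: 63 L/min ÷ 60 = 1.05 L/s.
R = (PIP − Pplat)/V̇ = (32.6 − 24.2) / 1.05 = 8.4/1.05 = 8.0 cmH2O·s/L.
C = Vt/(Pplat − PEEP) = 425.0 / (24.2 − 10) = 425.0/14.2 = 29.93 mL/cmH2O.
τ = R × C = 8.0 × 0.02993 L/cmH2O = 0.2394 s.
t = −τ·ln(1 − 0.92) = −0.2394·ln(0.08) = 0.6047 s.

0.60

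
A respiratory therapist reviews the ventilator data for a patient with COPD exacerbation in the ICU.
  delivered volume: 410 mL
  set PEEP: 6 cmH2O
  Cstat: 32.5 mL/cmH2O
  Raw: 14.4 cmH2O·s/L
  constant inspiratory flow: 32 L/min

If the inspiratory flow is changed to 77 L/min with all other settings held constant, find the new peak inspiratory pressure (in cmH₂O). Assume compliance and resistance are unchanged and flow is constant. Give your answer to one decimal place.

Flow: 32 L/min ÷ 60 = 0.5333 L/s.
New flow: 77 L/min ÷ 60 = 1.2833 L/s.
PIP = Vt/C + R·V̇ + PEEP (constant-flow equation of motion).
Only the resistive term changes: ΔPIP = R × ΔV̇ = 14.4 × (1.2833 − 0.5333) = 14.4 × 0.75 = 10.8 cmH2O.
Original PIP = 410/32.5 + 14.4×0.5333 + 6 = 26.295 cmH2O; new PIP = 26.295 + (10.8) = 37.095 cmH2O.

37.1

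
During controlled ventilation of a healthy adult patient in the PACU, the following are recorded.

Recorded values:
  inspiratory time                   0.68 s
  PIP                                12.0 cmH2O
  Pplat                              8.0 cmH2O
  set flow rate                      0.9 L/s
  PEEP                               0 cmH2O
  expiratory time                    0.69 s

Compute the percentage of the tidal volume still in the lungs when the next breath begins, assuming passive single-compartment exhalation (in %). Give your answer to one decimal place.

Vt = flow × Ti = 0.9 L/s × 0.68 s × 1000 mL/L = 612.0 mL.
R = (PIP − Pplat)/V̇ = (12.0 − 8.0) / 0.9 = 4.0/0.9 = 4.444 cmH2O·s/L.
C = Vt/(Pplat − PEEP) = 612.0 / (8.0 − 0) = 612.0/8.0 = 76.5 mL/cmH2O.
τ = R × C = 4.444 × 0.0765 L/cmH2O = 0.34 s.
Fraction remaining at end-expiration = e^(−Te/τ) = e^(−0.69/0.34) = 0.1314 → 13.14%.

13.1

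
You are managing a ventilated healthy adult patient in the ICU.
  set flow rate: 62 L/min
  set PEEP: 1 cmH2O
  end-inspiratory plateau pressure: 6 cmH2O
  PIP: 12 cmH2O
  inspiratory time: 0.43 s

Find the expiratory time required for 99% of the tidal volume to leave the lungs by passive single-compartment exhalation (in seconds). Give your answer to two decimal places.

Flow: 62 L/min ÷ 60 = 1.0333 L/s.
Vt = flow × Ti = 1.0333 L/s × 0.43 s × 1000 mL/L = 444.32 mL.
R = (PIP − Pplat)/V̇ = (12 − 6) / 1.0333 = 6.0/1.0333 = 5.807 cmH2O·s/L.
C = Vt/(Pplat − PEEP) = 444.32 / (6 − 1) = 444.32/5.0 = 88.864 mL/cmH2O.
τ = R × C = 5.807 × 0.08886 L/cmH2O = 0.516 s.
t = −τ·ln(1 − 0.99) = −0.516·ln(0.01) = 2.376 s.

2.38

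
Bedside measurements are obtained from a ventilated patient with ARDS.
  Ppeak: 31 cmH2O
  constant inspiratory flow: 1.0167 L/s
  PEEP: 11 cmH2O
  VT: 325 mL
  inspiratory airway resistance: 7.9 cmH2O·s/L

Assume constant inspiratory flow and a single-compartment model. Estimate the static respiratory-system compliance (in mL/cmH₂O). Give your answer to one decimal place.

27.2

Equation of motion (constant flow): PIP = Vt/C + R·V̇ + PEEP.
Vt/C = PIP − R·V̇ − PEEP = 31 − 7.9×1.0167 − 11 = 31 − 8.032 − 11 = 11.968 cmH2O.
C = Vt / 11.968 = 325 / 11.968 = 27.156 mL/cmH2O.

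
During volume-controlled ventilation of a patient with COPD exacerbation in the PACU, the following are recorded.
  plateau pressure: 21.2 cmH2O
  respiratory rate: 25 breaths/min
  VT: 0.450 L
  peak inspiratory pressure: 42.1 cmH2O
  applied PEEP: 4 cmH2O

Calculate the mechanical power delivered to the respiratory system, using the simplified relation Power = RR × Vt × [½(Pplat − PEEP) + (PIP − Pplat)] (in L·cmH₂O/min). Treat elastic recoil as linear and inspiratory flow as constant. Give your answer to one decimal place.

Per-breath work = Vt × [½(Pplat−PEEP) + (PIP−Pplat)] = 0.450 × [0.5×17.2 + 20.9] = 0.450 × 29.5 = 13.275 L·cmH2O.
Power = 25 × 13.275 = 331.88 L·cmH2O/min.

331.9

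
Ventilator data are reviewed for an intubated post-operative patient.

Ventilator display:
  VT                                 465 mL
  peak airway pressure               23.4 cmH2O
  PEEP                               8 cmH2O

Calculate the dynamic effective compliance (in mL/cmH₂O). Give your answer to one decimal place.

Dynamic compliance = Vt / (PIP − PEEP) = 465 / (23.4 − 8) = 465 / 15.4 = 30.195 mL/cmH2O.

30.2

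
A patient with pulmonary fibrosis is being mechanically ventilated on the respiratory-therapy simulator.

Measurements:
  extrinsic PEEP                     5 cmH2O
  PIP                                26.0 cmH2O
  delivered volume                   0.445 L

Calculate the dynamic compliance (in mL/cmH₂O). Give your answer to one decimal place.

21.2

Dynamic compliance = Vt / (PIP − PEEP) = 445 / (26.0 − 5) = 445 / 21.0 = 21.19 mL/cmH2O.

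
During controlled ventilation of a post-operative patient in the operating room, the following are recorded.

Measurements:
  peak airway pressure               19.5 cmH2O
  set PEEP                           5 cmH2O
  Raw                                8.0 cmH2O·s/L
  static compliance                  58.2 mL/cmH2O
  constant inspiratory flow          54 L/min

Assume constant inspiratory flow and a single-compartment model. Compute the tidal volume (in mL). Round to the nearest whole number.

425

Flow: 54 L/min ÷ 60 = 0.9 L/s.
Equation of motion (constant flow): PIP = Vt/C + R·V̇ + PEEP.
Vt/C = PIP − R·V̇ − PEEP = 19.5 − 7.2 − 5 = 7.3 cmH2O.
Vt = C × 7.3 = 58.2 × 7.3 = 424.86 mL.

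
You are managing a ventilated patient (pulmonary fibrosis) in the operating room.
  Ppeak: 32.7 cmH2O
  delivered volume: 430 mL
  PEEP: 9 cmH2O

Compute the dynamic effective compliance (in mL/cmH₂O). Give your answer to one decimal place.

18.1

Dynamic compliance = Vt / (PIP − PEEP) = 430 / (32.7 − 9) = 430 / 23.7 = 18.143 mL/cmH2O.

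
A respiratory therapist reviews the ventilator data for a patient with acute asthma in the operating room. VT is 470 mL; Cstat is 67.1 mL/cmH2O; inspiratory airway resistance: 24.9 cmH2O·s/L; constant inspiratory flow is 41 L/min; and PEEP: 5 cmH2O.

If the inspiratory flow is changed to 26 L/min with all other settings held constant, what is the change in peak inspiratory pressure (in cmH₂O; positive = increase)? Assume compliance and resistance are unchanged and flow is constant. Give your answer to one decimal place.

-6.2

Flow: 41 L/min ÷ 60 = 0.6833 L/s.
New flow: 26 L/min ÷ 60 = 0.4333 L/s.
PIP = Vt/C + R·V̇ + PEEP (constant-flow equation of motion).
Only the resistive term changes: ΔPIP = R × ΔV̇ = 24.9 × (0.4333 − 0.6833) = 24.9 × -0.25 = -6.225 cmH2O.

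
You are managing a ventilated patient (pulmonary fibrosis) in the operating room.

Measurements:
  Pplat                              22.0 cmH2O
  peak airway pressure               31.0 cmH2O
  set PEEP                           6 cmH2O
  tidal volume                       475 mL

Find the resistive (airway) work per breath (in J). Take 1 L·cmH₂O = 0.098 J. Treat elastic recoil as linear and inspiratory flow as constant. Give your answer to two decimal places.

With constant inspiratory flow the resistive pressure is constant at PIP − Pplat = 31.0 − 22.0 = 9.0 cmH2O, so resistive work = 9.0 × 0.475 = 4.275 L·cmH2O.
× 0.098 J/(L·cmH2O) → 0.419 J.

0.42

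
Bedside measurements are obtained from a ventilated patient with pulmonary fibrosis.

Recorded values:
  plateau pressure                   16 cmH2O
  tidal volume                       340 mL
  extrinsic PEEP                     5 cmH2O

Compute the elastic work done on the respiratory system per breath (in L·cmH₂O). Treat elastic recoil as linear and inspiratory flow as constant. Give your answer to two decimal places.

Elastic work ≈ ½ × (Pplat − PEEP) × Vt = 0.5 × (16 − 5) × 0.340 L = 0.5 × 11.0 × 0.340 = 1.87 L·cmH2O.

1.87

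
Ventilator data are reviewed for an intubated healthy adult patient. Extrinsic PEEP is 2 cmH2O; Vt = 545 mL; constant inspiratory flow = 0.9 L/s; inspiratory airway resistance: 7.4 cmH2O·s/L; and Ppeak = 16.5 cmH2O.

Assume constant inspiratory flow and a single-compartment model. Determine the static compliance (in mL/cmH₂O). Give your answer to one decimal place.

Equation of motion (constant flow): PIP = Vt/C + R·V̇ + PEEP.
Vt/C = PIP − R·V̇ − PEEP = 16.5 − 7.4×0.9 − 2 = 16.5 − 6.66 − 2 = 7.84 cmH2O.
C = Vt / 7.84 = 545 / 7.84 = 69.515 mL/cmH2O.

69.5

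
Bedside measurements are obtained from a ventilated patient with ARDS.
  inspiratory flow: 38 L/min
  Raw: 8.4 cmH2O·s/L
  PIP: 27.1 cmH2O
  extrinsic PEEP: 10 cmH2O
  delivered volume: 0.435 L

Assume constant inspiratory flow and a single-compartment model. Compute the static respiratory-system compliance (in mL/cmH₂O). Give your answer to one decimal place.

36.9

Flow: 38 L/min ÷ 60 = 0.6333 L/s.
Equation of motion (constant flow): PIP = Vt/C + R·V̇ + PEEP.
Vt/C = PIP − R·V̇ − PEEP = 27.1 − 8.4×0.6333 − 10 = 27.1 − 5.32 − 10 = 11.78 cmH2O.
C = Vt / 11.78 = 435 / 11.78 = 36.927 mL/cmH2O.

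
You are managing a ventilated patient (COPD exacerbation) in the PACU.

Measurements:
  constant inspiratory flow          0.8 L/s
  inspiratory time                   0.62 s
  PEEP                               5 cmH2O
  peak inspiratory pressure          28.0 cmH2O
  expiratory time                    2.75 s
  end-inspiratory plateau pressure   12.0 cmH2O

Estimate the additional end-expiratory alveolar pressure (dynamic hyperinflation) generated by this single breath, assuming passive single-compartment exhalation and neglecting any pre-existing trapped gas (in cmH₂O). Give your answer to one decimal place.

1.0

Vt = flow × Ti = 0.8 L/s × 0.62 s × 1000 mL/L = 496.0 mL.
R = (PIP − Pplat)/V̇ = (28.0 − 12.0) / 0.8 = 16.0/0.8 = 20.0 cmH2O·s/L.
C = Vt/(Pplat − PEEP) = 496.0 / (12.0 − 5) = 496.0/7.0 = 70.857 mL/cmH2O.
τ = R × C = 20.0 × 0.07086 L/cmH2O = 1.417 s.
Fraction remaining = e^(−Te/τ) = e^(−2.75/1.417) = 0.1436; trapped volume = 496.0 × 0.1436 = 71.226 mL.
Additional alveolar pressure from trapping ≈ V_trapped / C = 71.226 / 70.857 = 1.005 cmH2O.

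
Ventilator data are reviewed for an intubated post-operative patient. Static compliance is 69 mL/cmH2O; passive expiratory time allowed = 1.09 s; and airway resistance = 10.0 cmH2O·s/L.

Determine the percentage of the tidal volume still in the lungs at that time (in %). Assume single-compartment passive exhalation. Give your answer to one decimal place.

τ = R × C = 10.0 × 69 mL/cmH2O = 10.0 × 0.069 L/cmH2O = 0.69 s.
Passive exhalation: V(t)/V₀ = e^(−t/τ) = e^(−1.09/0.69) = 0.206.
Fraction remaining = 0.206 → 20.6%.

20.6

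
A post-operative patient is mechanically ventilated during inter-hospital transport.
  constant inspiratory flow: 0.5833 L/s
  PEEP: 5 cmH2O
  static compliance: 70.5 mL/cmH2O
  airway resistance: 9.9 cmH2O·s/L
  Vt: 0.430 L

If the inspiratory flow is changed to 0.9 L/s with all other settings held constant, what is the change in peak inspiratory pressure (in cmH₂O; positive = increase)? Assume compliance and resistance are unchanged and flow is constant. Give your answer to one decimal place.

PIP = Vt/C + R·V̇ + PEEP (constant-flow equation of motion).
Only the resistive term changes: ΔPIP = R × ΔV̇ = 9.9 × (0.9 − 0.5833) = 9.9 × 0.3167 = 3.135 cmH2O.

3.1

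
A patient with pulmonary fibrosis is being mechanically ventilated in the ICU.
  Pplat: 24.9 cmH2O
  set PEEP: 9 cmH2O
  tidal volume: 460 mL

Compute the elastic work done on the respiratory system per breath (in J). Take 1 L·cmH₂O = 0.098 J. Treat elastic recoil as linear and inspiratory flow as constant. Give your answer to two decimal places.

0.36

Elastic work ≈ ½ × (Pplat − PEEP) × Vt = 0.5 × (24.9 − 9) × 0.460 L = 0.5 × 15.9 × 0.460 = 3.657 L·cmH2O.
× 0.098 J/(L·cmH2O) → 0.3584 J.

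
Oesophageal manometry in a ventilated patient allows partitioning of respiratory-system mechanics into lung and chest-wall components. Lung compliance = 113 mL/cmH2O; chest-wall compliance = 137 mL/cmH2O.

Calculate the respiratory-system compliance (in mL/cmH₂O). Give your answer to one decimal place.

61.9

Lung and chest wall are elastances in series: 1/Crs = 1/CL + 1/Ccw.
1/Crs = 1/113 + 1/137 = 0.01615.
Crs = 61.92 mL/cmH2O.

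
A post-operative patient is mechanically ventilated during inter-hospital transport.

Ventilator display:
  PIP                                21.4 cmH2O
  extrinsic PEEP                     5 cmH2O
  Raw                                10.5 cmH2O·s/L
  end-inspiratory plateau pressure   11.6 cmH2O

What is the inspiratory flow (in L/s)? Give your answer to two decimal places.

0.93

flow = (PIP − Pplat) / Raw = 9.8 / 10.5 = 0.9333 L/s.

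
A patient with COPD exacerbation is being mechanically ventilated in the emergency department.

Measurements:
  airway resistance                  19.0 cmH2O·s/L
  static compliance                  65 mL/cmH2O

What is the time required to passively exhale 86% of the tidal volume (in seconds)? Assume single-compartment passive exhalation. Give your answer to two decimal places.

τ = R × C = 19.0 × 65 mL/cmH2O = 19.0 × 0.065 L/cmH2O = 1.235 s.
Exhaled fraction f = 1 − e^(−t/τ) → t = −τ·ln(1 − f) = −1.235·ln(0.14) = 2.428 s.

2.43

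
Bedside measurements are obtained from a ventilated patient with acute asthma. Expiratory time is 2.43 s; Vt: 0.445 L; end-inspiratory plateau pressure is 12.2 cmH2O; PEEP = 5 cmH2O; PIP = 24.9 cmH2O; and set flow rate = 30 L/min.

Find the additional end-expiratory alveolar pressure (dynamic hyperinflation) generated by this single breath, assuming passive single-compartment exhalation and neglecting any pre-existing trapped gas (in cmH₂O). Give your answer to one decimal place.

1.5

Flow: 30 L/min ÷ 60 = 0.5 L/s.
R = (PIP − Pplat)/V̇ = (24.9 − 12.2) / 0.5 = 12.7/0.5 = 25.4 cmH2O·s/L.
C = Vt/(Pplat − PEEP) = 445.0 / (12.2 − 5) = 445.0/7.2 = 61.806 mL/cmH2O.
τ = R × C = 25.4 × 0.06181 L/cmH2O = 1.57 s.
Fraction remaining = e^(−Te/τ) = e^(−2.43/1.57) = 0.2127; trapped volume = 445.0 × 0.2127 = 94.652 mL.
Additional alveolar pressure from trapping ≈ V_trapped / C = 94.652 / 61.806 = 1.531 cmH2O.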